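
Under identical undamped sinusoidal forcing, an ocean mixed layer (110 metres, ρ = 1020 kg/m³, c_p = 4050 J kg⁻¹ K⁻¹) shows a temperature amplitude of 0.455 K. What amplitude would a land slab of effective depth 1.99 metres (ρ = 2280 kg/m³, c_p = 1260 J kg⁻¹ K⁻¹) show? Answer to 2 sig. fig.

36 K

C_ocean = 4.54×10^8 J/(m²·K); C_land = 5.72×10^6 J/(m²·K).
A ∝ 1/C ⇒ A_land = A_ocean × C_ocean/C_land = 0.455 × 79.5 = 36.2 K.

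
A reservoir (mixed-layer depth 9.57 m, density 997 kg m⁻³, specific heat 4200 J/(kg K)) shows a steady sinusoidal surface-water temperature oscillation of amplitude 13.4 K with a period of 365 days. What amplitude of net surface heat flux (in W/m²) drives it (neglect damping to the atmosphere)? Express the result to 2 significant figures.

110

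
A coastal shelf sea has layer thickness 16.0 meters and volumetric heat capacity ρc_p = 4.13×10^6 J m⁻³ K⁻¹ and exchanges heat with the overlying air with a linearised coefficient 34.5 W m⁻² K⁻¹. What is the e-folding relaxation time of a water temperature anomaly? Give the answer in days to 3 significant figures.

22.2 days

Areal heat capacity C = ρc_p × D = 4.13×10^6 × 16.0 = 6.61×10^7 J/(m²·K).
Relaxation time τ = C / λ = 6.61×10^7 / 34.5 = 1.92×10^6 s.
In days: 1.92×10^6 s / (86400 s/day) = 22.2 days.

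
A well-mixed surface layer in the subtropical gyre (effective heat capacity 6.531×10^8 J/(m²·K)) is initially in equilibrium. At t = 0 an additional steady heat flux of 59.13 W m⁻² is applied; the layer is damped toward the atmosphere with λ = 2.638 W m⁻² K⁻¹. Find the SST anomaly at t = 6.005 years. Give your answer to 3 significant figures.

Areal heat capacity C = 6.531×10^8 J/(m²·K) (given).
τ = C / λ = 6.53×10^8 / 2.638 = 2.48×10^8 s.
Equilibrium anomaly ΔT_eq = F / λ = 59.13 / 2.638 = 22.4 K.
t = 6.005 years = 1.90×10^8 s, so t/τ = 0.765.
ΔT(t) = ΔT_eq (1 − e^(−t/τ)) = 22.4 × (1 − e^−0.765) = 12.0 K.

12.0 K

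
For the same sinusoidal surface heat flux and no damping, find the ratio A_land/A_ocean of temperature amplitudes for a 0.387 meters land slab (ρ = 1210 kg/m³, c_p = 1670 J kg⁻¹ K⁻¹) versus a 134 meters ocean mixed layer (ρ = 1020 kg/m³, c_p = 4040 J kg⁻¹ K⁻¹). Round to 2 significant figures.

C_ocean = 1020 × 4040 × 134 = 5.52×10^8 J/(m²·K).
C_land = 1210 × 1670 × 0.387 = 7.82×10^5 J/(m²·K).
Undamped amplitude ∝ 1/C, so A_land/A_ocean = C_ocean/C_land = 706.

710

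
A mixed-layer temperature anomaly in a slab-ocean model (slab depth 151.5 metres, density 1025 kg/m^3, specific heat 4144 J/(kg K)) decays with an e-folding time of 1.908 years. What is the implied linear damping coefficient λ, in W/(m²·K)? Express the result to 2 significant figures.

11

Areal heat capacity C = ρ c_p D = 1025 × 4144 × 151.5 = 6.44×10^8 J/(m²·K).
τ = 1.908 years = 6.02×10^7 s.
λ = C / τ = 6.44×10^8 / 6.02×10^7 = 10.7 W/(m²·K).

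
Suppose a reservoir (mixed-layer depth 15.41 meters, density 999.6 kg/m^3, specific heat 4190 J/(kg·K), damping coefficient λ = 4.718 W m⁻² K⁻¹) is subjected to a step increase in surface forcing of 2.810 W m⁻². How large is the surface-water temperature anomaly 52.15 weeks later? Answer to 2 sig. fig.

0.54 K

Areal heat capacity C = ρ c_p D = 999.6 × 4190 × 15.41 = 6.45×10^7 J m⁻² K⁻¹.
τ = C / λ = 6.45×10^7 / 4.718 = 1.37×10^7 s.
Equilibrium anomaly ΔT_eq = F / λ = 2.810 / 4.718 = 0.596 K.
t = 52.15 weeks = 3.15×10^7 s, so t/τ = 2.31.
ΔT(t) = ΔT_eq (1 − e^(−t/τ)) = 0.596 × (1 − e^−2.31) = 0.536 K.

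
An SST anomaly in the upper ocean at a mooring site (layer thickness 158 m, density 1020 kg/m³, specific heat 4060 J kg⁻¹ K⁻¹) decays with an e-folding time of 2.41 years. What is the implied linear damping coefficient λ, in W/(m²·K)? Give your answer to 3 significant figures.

Areal heat capacity C = ρ c_p D = 1020 × 4060 × 158 = 6.54×10^8 J m⁻² K⁻¹.
τ = 2.41 years = 7.61×10^7 s.
λ = C / τ = 6.54×10^8 / 7.61×10^7 = 8.60 W/(m²·K).

8.60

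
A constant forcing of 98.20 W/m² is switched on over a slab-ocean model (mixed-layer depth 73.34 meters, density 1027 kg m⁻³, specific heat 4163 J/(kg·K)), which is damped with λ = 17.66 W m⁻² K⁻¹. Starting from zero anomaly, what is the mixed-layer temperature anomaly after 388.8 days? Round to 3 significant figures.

4.72 K

Areal heat capacity C = ρ c_p D = 1027 × 4163 × 73.34 = 3.14×10^8 J/(m^2 K).
τ = C / λ = 3.14×10^8 / 17.66 = 1.78×10^7 s.
Equilibrium anomaly ΔT_eq = F / λ = 98.20 / 17.66 = 5.56 K.
t = 388.8 days = 3.36×10^7 s, so t/τ = 1.89.
ΔT(t) = ΔT_eq (1 − e^(−t/τ)) = 5.56 × (1 − e^−1.89) = 4.72 K.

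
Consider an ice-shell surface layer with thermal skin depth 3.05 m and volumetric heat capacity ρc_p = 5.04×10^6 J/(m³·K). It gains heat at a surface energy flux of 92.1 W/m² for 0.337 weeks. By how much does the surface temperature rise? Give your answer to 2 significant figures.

Areal heat capacity C = ρc_p × D = 5.04×10^6 × 3.05 = 1.54×10^7 J/(m²·K).
Net heat input Q = F Δt = 92.1 × (0.337 weeks × 6.048×10^5 s/week) = 1.88×10^7 J/m².
ΔT = Q / C = 1.88×10^7 / 1.54×10^7 = 1.22 K.

1.2 K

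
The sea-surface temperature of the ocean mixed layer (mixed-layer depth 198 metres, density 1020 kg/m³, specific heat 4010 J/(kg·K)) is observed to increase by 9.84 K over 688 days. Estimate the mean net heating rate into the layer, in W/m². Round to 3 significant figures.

Areal heat capacity C = ρ c_p D = 1020 × 4010 × 198 = 8.10×10^8 J/(m^2 K).
Required heat per unit area: Q = C ΔT = 8.10×10^8 × 9.84 = 7.97×10^9 J/m².
Flux F = Q / Δt = 7.97×10^9 / 5.94×10^7 s = 134 W/m².

134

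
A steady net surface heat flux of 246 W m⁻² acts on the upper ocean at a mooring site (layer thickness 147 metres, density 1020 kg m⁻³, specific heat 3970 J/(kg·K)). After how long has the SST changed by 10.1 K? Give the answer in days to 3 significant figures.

283 days

Areal heat capacity C = ρ c_p D = 1020 × 3970 × 147 = 5.95×10^8 J/(m²·K).
Time required: Δt = C ΔT / F = 5.95×10^8 × 10.1 / 246 = 2.44×10^7 s.
In days: 2.44×10^7 s / (86400 s/day) = 283 days.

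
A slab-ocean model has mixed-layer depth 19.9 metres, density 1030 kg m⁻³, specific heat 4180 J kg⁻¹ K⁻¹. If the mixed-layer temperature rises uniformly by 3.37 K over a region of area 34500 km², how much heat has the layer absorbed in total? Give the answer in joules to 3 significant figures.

Areal heat capacity C = ρ c_p D = 1030 × 4180 × 19.9 = 8.57×10^7 J/(m²·K).
Heat per unit area: q = C ΔT = 8.57×10^7 × 3.37 = 2.89×10^8 J/m².
Total heat: Q = q × A = 2.89×10^8 × (34500 × 10⁶ m²) = 9.96×10^18 J.

9.96×10^18 J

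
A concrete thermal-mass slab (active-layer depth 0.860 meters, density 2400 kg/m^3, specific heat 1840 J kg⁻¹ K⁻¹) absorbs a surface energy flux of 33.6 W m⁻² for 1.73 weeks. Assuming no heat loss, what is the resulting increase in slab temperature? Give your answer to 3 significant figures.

9.26 K

Areal heat capacity C = ρ c_p D = 2400 × 1840 × 0.860 = 3.80×10^6 J m⁻² K⁻¹.
Net heat input Q = F Δt = 33.6 × (1.73 weeks × 6.048×10^5 s/week) = 3.52×10^7 J/m².
ΔT = Q / C = 3.52×10^7 / 3.80×10^6 = 9.26 K.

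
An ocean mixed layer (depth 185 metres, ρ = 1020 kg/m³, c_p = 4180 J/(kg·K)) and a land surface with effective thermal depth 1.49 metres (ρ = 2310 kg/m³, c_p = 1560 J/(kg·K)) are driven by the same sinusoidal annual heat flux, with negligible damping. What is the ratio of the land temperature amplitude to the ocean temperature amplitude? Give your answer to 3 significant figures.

147

C_ocean = 1020 × 4180 × 185 = 7.89×10^8 J/(m²·K).
C_land = 2310 × 1560 × 1.49 = 5.37×10^6 J/(m²·K).
Undamped amplitude ∝ 1/C, so A_land/A_ocean = C_ocean/C_land = 147.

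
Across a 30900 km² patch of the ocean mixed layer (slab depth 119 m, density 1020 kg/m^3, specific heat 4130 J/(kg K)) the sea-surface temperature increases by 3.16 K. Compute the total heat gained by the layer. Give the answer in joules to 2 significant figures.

4.9×10^19 J

Areal heat capacity C = ρ c_p D = 1020 × 4130 × 119 = 5.01×10^8 J m⁻² K⁻¹.
Heat per unit area: q = C ΔT = 5.01×10^8 × 3.16 = 1.58×10^9 J/m².
Total heat: Q = q × A = 1.58×10^9 × (30900 × 10⁶ m²) = 4.89×10^19 J.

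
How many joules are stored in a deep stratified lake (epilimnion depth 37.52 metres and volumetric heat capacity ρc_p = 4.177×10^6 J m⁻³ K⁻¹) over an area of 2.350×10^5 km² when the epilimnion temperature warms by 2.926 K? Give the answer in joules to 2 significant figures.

Areal heat capacity C = ρc_p × D = 4.177×10^6 × 37.52 = 1.57×10^8 J/(m^2 K).
Heat per unit area: q = C ΔT = 1.57×10^8 × 2.926 = 4.59×10^8 J/m².
Total heat: Q = q × A = 4.59×10^8 × (2.350×10^5 × 10⁶ m²) = 1.08×10^20 J.

1.1×10^20 J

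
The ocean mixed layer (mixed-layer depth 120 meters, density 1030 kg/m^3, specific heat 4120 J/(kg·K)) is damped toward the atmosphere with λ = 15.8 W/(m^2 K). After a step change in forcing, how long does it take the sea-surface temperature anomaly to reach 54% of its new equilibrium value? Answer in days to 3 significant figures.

Areal heat capacity C = ρ c_p D = 1030 × 4120 × 120 = 5.09×10^8 J m⁻² K⁻¹.
τ = C / λ = 5.09×10^8 / 15.8 = 3.22×10^7 s.
Fraction reached: 1 − e^(−t/τ) = 0.54 ⇒ t = −τ ln(1 − 0.54) = τ × 0.777.
t = 2.50×10^7 s = 290 days.

290 days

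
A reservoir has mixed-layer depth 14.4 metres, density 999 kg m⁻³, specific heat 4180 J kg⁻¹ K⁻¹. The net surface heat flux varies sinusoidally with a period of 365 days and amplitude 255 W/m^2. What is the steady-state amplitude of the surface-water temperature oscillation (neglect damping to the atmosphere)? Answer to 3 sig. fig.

Areal heat capacity C = ρ c_p D = 999 × 4180 × 14.4 = 6.01×10^7 J m⁻² K⁻¹.
Angular frequency ω = 2π / T = 2π / 3.15×10^7 s = 1.99×10^-7 s⁻¹.
Cω = 6.01×10^7 × 1.99×10^-7 = 12.0 W/(m²·K).
Amplitude A = F₀ / (Cω) = 255 / 12.0 = 21.3 K.

21.3 K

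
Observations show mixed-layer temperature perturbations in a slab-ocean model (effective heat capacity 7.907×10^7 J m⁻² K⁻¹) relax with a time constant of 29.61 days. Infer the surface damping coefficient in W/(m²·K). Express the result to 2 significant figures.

Areal heat capacity C = 7.907×10^7 J m⁻² K⁻¹ (given).
τ = 29.61 days = 2.56×10^6 s.
λ = C / τ = 7.91×10^7 / 2.56×10^6 = 30.9 W/(m²·K).

31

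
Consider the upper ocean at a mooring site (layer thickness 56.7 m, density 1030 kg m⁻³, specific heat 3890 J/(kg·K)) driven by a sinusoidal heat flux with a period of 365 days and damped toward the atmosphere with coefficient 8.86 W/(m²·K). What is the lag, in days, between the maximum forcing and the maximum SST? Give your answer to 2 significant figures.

80 days

Areal heat capacity C = ρ c_p D = 1030 × 3890 × 56.7 = 2.27×10^8 J m⁻² K⁻¹.
ω = 2π / 3.15×10^7 s = 1.99×10^-7 s⁻¹.
Phase lag φ = arctan(Cω/λ) = arctan(45.3/8.86) = 1.38 rad.
Time lag = φ / ω = 1.38 / 1.99×10^-7 = 6.91×10^6 s = 80.0 days.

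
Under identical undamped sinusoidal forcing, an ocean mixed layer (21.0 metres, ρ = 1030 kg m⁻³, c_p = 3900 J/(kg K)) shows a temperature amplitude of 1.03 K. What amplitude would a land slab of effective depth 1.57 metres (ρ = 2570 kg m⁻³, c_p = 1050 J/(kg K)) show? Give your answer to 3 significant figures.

20.5 K

C_ocean = 8.44×10^7 J/(m²·K); C_land = 4.24×10^6 J/(m²·K).
A ∝ 1/C ⇒ A_land = A_ocean × C_ocean/C_land = 1.03 × 19.9 = 20.5 K.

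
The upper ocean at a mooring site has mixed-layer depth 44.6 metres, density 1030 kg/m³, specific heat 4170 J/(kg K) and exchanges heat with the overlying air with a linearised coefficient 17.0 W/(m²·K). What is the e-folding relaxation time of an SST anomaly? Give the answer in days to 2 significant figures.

130 days

Areal heat capacity C = ρ c_p D = 1030 × 4170 × 44.6 = 1.92×10^8 J/(m²·K).
Relaxation time τ = C / λ = 1.92×10^8 / 17.0 = 1.13×10^7 s.
In days: 1.13×10^7 s / (86400 s/day) = 130 days.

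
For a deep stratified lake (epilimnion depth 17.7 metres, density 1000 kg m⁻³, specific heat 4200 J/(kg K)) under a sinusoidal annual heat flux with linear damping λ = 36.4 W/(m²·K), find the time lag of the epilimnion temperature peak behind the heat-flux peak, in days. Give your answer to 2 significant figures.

22 days

Areal heat capacity C = ρ c_p D = 1000 × 4200 × 17.7 = 7.43×10^7 J/(m²·K).
ω = 2π / 3.15×10^7 s = 1.99×10^-7 s⁻¹.
Phase lag φ = arctan(Cω/λ) = arctan(14.8/36.4) = 0.386 rad.
Time lag = φ / ω = 0.386 / 1.99×10^-7 = 1.94×10^6 s = 22.4 days.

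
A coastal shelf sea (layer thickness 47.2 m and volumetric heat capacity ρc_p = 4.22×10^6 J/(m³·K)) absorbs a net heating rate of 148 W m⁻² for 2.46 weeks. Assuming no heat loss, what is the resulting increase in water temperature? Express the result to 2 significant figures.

Areal heat capacity C = ρc_p × D = 4.22×10^6 × 47.2 = 1.99×10^8 J/(m²·K).
Net heat input Q = F Δt = 148 × (2.46 weeks × 6.048×10^5 s/week) = 2.20×10^8 J/m².
ΔT = Q / C = 2.20×10^8 / 1.99×10^8 = 1.11 K.

1.1 K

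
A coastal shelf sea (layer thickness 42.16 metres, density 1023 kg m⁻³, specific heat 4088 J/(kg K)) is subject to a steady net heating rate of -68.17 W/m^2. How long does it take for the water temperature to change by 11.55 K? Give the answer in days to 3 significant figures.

346 days

Areal heat capacity C = ρ c_p D = 1023 × 4088 × 42.16 = 1.76×10^8 J m⁻² K⁻¹.
Time required: Δt = C ΔT / F = 1.76×10^8 × -11.55 / -68.17 = 2.99×10^7 s.
In days: 2.99×10^7 s / (86400 s/day) = 346 days.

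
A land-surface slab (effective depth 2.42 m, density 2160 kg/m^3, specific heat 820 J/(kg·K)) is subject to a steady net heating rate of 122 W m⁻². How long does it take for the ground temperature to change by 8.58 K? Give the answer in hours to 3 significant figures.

83.7 hours

Areal heat capacity C = ρ c_p D = 2160 × 820 × 2.42 = 4.29×10^6 J/(m²·K).
Time required: Δt = C ΔT / F = 4.29×10^6 × 8.58 / 122 = 3.01×10^5 s.
In hours: 3.01×10^5 s / (3600 s/hour) = 83.7 hours.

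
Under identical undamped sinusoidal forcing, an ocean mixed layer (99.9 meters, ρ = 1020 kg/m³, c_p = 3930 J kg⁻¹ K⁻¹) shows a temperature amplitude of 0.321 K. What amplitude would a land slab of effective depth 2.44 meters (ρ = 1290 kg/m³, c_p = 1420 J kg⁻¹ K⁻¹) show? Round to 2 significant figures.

29 K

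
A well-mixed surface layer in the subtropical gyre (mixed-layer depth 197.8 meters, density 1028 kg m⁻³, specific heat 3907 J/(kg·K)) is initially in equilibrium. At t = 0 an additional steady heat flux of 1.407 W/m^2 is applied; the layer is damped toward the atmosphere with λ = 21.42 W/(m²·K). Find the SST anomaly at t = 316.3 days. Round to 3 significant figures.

Areal heat capacity C = ρ c_p D = 1028 × 3907 × 197.8 = 7.94×10^8 J m⁻² K⁻¹.
τ = C / λ = 7.94×10^8 / 21.42 = 3.71×10^7 s.
Equilibrium anomaly ΔT_eq = F / λ = 1.407 / 21.42 = 0.0657 K.
t = 316.3 days = 2.73×10^7 s, so t/τ = 0.737.
ΔT(t) = ΔT_eq (1 − e^(−t/τ)) = 0.0657 × (1 − e^−0.737) = 0.0342 K.

0.0342 K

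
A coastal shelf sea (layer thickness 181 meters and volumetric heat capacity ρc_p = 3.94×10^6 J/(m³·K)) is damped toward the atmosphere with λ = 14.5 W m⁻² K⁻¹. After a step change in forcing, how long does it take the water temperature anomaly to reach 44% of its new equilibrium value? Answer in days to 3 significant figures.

330 days

Areal heat capacity C = ρc_p × D = 3.94×10^6 × 181 = 7.13×10^8 J/(m^2 K).
τ = C / λ = 7.13×10^8 / 14.5 = 4.92×10^7 s.
Fraction reached: 1 − e^(−t/τ) = 0.44 ⇒ t = −τ ln(1 − 0.44) = τ × 0.580.
t = 2.85×10^7 s = 330 days.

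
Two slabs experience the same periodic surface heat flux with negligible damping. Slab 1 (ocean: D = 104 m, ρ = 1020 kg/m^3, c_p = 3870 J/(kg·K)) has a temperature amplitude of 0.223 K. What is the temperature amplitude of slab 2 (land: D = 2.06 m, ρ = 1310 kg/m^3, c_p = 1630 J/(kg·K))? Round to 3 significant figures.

20.8 K

C_ocean = 4.11×10^8 J/(m²·K); C_land = 4.40×10^6 J/(m²·K).
A ∝ 1/C ⇒ A_land = A_ocean × C_ocean/C_land = 0.223 × 93.3 = 20.8 K.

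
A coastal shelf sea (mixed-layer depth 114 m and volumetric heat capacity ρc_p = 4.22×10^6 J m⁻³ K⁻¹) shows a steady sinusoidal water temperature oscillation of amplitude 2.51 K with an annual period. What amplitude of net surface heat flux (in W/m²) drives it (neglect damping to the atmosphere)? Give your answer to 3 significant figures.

241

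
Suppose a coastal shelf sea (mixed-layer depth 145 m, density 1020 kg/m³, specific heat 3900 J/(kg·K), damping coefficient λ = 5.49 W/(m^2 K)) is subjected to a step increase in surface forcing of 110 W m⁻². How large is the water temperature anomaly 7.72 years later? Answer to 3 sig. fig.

18.1 K

Areal heat capacity C = ρ c_p D = 1020 × 3900 × 145 = 5.77×10^8 J m⁻² K⁻¹.
τ = C / λ = 5.77×10^8 / 5.49 = 1.05×10^8 s.
Equilibrium anomaly ΔT_eq = F / λ = 110 / 5.49 = 20.0 K.
t = 7.72 years = 2.44×10^8 s, so t/τ = 2.32.
ΔT(t) = ΔT_eq (1 − e^(−t/τ)) = 20.0 × (1 − e^−2.32) = 18.1 K.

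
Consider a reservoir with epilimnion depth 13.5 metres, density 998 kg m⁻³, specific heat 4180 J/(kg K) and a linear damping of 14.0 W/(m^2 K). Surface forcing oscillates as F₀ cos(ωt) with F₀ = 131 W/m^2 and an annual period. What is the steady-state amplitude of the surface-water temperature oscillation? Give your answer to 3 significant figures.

Areal heat capacity C = ρ c_p D = 998 × 4180 × 13.5 = 5.63×10^7 J m⁻² K⁻¹.
Angular frequency ω = 2π / T = 2π / 3.15×10^7 s = 1.99×10^-7 s⁻¹.
√((Cω)² + λ²) = √((11.2)² + 14.0²) = 17.9 W/(m²·K).
Amplitude A = F₀ / √((Cω)²+λ²) = 131 / 17.9 = 7.30 K.

7.30 K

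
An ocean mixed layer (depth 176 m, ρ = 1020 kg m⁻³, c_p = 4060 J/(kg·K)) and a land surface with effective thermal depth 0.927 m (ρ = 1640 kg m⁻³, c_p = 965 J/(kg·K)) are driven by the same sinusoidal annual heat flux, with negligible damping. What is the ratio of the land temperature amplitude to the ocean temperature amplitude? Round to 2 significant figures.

C_ocean = 1020 × 4060 × 176 = 7.29×10^8 J/(m²·K).
C_land = 1640 × 965 × 0.927 = 1.47×10^6 J/(m²·K).
Undamped amplitude ∝ 1/C, so A_land/A_ocean = C_ocean/C_land = 497.

500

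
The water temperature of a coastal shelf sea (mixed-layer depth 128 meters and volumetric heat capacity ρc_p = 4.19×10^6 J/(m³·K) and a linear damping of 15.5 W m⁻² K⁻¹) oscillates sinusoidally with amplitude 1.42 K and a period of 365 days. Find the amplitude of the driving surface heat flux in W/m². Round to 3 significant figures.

Areal heat capacity C = ρc_p × D = 4.19×10^6 × 128 = 5.36×10^8 J/(m²·K).
ω = 2π / 3.15×10^7 s = 1.99×10^-7 s⁻¹.
√((Cω)² + λ²) = √((107)² + 15.5²) = 108 W/(m²·K).
F₀ = A × √((Cω)²+λ²) = 1.42 × 108 = 153 W/m².

153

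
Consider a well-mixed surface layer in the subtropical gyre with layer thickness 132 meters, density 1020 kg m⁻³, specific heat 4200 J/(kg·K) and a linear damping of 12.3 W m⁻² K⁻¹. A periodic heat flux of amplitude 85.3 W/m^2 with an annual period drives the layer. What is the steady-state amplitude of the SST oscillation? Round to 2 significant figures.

Areal heat capacity C = ρ c_p D = 1020 × 4200 × 132 = 5.65×10^8 J/(m²·K).
Angular frequency ω = 2π / T = 2π / 3.15×10^7 s = 1.99×10^-7 s⁻¹.
√((Cω)² + λ²) = √((113)² + 12.3²) = 113 W/(m²·K).
Amplitude A = F₀ / √((Cω)²+λ²) = 85.3 / 113 = 0.753 K.

0.75 K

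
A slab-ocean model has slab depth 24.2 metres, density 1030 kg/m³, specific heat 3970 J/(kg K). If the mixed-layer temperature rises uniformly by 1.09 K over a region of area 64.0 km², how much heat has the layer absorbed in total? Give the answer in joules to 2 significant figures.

Areal heat capacity C = ρ c_p D = 1030 × 3970 × 24.2 = 9.90×10^7 J m⁻² K⁻¹.
Heat per unit area: q = C ΔT = 9.90×10^7 × 1.09 = 1.08×10^8 J/m².
Total heat: Q = q × A = 1.08×10^8 × (64.0 × 10⁶ m²) = 6.90×10^15 J.

6.9×10^15 J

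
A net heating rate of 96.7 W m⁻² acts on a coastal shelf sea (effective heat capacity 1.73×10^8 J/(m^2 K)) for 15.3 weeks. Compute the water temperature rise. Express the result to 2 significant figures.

5.2 K

Areal heat capacity C = 1.73×10^8 J/(m^2 K) (given).
Net heat input Q = F Δt = 96.7 × (15.3 weeks × 6.048×10^5 s/week) = 8.95×10^8 J/m².
ΔT = Q / C = 8.95×10^8 / 1.73×10^8 = 5.17 K.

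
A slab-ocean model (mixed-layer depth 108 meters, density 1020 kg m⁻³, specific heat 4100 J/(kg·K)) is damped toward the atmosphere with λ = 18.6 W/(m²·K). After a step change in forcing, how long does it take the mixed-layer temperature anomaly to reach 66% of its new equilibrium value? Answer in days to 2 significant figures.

Areal heat capacity C = ρ c_p D = 1020 × 4100 × 108 = 4.52×10^8 J/(m²·K).
τ = C / λ = 4.52×10^8 / 18.6 = 2.43×10^7 s.
Fraction reached: 1 − e^(−t/τ) = 0.66 ⇒ t = −τ ln(1 − 0.66) = τ × 1.08.
t = 2.62×10^7 s = 303 days.

300 days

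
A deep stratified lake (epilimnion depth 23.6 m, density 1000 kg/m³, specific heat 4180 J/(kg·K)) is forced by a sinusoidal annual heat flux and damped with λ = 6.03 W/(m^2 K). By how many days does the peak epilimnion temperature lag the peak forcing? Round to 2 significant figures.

Areal heat capacity C = ρ c_p D = 1000 × 4180 × 23.6 = 9.86×10^7 J/(m^2 K).
ω = 2π / 3.15×10^7 s = 1.99×10^-7 s⁻¹.
Phase lag φ = arctan(Cω/λ) = arctan(19.7/6.03) = 1.27 rad.
Time lag = φ / ω = 1.27 / 1.99×10^-7 = 6.39×10^6 s = 74.0 days.

74 days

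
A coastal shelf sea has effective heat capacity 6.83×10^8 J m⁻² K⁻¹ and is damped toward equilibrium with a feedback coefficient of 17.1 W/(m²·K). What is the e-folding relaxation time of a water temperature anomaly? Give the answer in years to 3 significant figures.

1.27 years

Areal heat capacity C = 6.83×10^8 J m⁻² K⁻¹ (given).
Relaxation time τ = C / λ = 6.83×10^8 / 17.1 = 3.99×10^7 s.
In years: 3.99×10^7 s / (3.156×10^7 s/year) = 1.27 years.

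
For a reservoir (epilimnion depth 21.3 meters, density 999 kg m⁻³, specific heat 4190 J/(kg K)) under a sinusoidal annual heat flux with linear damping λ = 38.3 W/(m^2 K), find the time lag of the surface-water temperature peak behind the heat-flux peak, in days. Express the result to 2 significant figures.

Areal heat capacity C = ρ c_p D = 999 × 4190 × 21.3 = 8.92×10^7 J/(m^2 K).
ω = 2π / 3.15×10^7 s = 1.99×10^-7 s⁻¹.
Phase lag φ = arctan(Cω/λ) = arctan(17.8/38.3) = 0.434 rad.
Time lag = φ / ω = 0.434 / 1.99×10^-7 = 2.18×10^6 s = 25.2 days.

25 days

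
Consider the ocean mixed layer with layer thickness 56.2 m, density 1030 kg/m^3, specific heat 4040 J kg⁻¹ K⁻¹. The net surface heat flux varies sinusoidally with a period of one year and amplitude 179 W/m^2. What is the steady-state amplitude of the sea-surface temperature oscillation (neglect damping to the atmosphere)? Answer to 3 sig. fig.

3.84 K

Areal heat capacity C = ρ c_p D = 1030 × 4040 × 56.2 = 2.34×10^8 J m⁻² K⁻¹.
Angular frequency ω = 2π / T = 2π / 3.15×10^7 s = 1.99×10^-7 s⁻¹.
Cω = 2.34×10^8 × 1.99×10^-7 = 46.6 W/(m²·K).
Amplitude A = F₀ / (Cω) = 179 / 46.6 = 3.84 K.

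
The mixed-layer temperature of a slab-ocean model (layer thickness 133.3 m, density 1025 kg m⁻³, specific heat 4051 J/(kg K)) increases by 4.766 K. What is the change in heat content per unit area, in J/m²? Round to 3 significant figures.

Areal heat capacity C = ρ c_p D = 1025 × 4051 × 133.3 = 5.53×10^8 J m⁻² K⁻¹.
ΔQ = C ΔT = 5.53×10^8 × 4.766 = 2.64×10^9 J/m².

2.64×10^9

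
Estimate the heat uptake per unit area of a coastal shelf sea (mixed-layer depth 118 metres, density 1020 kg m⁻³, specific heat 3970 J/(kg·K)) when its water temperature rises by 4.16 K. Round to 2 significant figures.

2.0×10^9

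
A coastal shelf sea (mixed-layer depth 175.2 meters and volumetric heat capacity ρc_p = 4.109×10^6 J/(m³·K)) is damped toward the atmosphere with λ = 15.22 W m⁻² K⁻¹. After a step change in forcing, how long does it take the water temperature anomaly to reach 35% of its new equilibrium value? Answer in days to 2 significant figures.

Areal heat capacity C = ρc_p × D = 4.109×10^6 × 175.2 = 7.20×10^8 J/(m^2 K).
τ = C / λ = 7.20×10^8 / 15.22 = 4.73×10^7 s.
Fraction reached: 1 − e^(−t/τ) = 0.35 ⇒ t = −τ ln(1 − 0.35) = τ × 0.431.
t = 2.04×10^7 s = 236 days.

240 days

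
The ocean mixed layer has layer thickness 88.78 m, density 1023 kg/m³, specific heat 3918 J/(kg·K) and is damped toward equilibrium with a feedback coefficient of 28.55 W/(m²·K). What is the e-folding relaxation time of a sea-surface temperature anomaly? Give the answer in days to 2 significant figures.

140 days

Areal heat capacity C = ρ c_p D = 1023 × 3918 × 88.78 = 3.56×10^8 J m⁻² K⁻¹.
Relaxation time τ = C / λ = 3.56×10^8 / 28.55 = 1.25×10^7 s.
In days: 1.25×10^7 s / (86400 s/day) = 144 days.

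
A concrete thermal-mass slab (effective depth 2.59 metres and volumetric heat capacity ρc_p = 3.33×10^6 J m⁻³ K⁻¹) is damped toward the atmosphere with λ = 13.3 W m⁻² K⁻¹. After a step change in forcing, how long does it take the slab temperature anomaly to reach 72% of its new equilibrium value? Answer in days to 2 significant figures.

9.6 days

Areal heat capacity C = ρc_p × D = 3.33×10^6 × 2.59 = 8.62×10^6 J/(m^2 K).
τ = C / λ = 8.62×10^6 / 13.3 = 6.48×10^5 s.
Fraction reached: 1 − e^(−t/τ) = 0.72 ⇒ t = −τ ln(1 − 0.72) = τ × 1.27.
t = 8.25×10^5 s = 9.55 days.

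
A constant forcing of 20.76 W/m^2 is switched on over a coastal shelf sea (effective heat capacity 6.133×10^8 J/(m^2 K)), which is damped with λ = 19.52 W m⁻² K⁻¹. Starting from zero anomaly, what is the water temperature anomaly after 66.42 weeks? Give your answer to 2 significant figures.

0.77 K

Areal heat capacity C = 6.133×10^8 J/(m^2 K) (given).
τ = C / λ = 6.13×10^8 / 19.52 = 3.14×10^7 s.
Equilibrium anomaly ΔT_eq = F / λ = 20.76 / 19.52 = 1.06 K.
t = 66.42 weeks = 4.02×10^7 s, so t/τ = 1.28.
ΔT(t) = ΔT_eq (1 − e^(−t/τ)) = 1.06 × (1 − e^−1.28) = 0.767 K.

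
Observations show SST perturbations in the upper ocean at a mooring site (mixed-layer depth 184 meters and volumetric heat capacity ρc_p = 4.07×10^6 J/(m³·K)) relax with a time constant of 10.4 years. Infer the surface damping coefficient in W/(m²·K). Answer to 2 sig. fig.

2.3

Areal heat capacity C = ρc_p × D = 4.07×10^6 × 184 = 7.49×10^8 J/(m²·K).
τ = 10.4 years = 3.28×10^8 s.
λ = C / τ = 7.49×10^8 / 3.28×10^8 = 2.28 W/(m²·K).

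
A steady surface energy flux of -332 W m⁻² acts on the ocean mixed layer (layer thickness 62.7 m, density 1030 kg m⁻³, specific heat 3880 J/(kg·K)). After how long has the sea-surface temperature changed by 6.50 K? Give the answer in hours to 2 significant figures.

1400 hours

Areal heat capacity C = ρ c_p D = 1030 × 3880 × 62.7 = 2.51×10^8 J/(m²·K).
Time required: Δt = C ΔT / F = 2.51×10^8 × -6.50 / -332 = 4.91×10^6 s.
In hours: 4.91×10^6 s / (3600 s/hour) = 1360 hours.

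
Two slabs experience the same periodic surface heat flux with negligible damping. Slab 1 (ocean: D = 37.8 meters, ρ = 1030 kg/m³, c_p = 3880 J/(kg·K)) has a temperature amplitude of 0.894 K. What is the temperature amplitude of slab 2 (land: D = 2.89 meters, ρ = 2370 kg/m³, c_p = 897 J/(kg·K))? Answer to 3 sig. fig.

22.0 K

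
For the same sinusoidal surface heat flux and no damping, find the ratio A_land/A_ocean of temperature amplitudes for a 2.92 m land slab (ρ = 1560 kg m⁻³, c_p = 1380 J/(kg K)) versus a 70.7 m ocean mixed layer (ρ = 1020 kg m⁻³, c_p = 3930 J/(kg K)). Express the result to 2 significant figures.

45

C_ocean = 1020 × 3930 × 70.7 = 2.83×10^8 J/(m²·K).
C_land = 1560 × 1380 × 2.92 = 6.29×10^6 J/(m²·K).
Undamped amplitude ∝ 1/C, so A_land/A_ocean = C_ocean/C_land = 45.1.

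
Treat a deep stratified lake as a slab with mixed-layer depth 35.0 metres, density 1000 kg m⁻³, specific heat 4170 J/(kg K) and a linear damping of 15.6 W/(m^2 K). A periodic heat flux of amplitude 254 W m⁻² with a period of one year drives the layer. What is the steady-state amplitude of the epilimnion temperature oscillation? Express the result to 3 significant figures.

7.70 K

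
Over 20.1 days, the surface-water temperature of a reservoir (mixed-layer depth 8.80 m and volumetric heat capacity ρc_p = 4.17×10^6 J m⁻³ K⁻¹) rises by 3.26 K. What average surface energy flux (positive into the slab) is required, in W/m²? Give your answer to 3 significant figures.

68.9

Areal heat capacity C = ρc_p × D = 4.17×10^6 × 8.80 = 3.67×10^7 J/(m^2 K).
Required heat per unit area: Q = C ΔT = 3.67×10^7 × 3.26 = 1.20×10^8 J/m².
Flux F = Q / Δt = 1.20×10^8 / 1.74×10^6 s = 68.9 W/m².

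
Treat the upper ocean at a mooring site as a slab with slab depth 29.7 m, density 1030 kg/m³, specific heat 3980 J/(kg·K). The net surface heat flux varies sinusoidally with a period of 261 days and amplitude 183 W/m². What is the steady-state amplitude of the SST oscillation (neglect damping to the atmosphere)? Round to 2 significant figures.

5.4 K

Areal heat capacity C = ρ c_p D = 1030 × 3980 × 29.7 = 1.22×10^8 J/(m²·K).
Angular frequency ω = 2π / T = 2π / 2.26×10^7 s = 2.79×10^-7 s⁻¹.
Cω = 1.22×10^8 × 2.79×10^-7 = 33.9 W/(m²·K).
Amplitude A = F₀ / (Cω) = 183 / 33.9 = 5.39 K.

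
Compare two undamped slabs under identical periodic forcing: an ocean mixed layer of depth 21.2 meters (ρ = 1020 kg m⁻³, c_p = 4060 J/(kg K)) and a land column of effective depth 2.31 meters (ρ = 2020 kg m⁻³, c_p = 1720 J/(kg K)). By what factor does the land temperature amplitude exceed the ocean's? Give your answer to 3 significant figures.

C_ocean = 1020 × 4060 × 21.2 = 8.78×10^7 J/(m²·K).
C_land = 2020 × 1720 × 2.31 = 8.03×10^6 J/(m²·K).
Undamped amplitude ∝ 1/C, so A_land/A_ocean = C_ocean/C_land = 10.9.

10.9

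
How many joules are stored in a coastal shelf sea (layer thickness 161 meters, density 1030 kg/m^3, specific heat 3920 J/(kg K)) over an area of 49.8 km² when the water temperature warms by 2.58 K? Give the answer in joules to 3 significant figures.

Areal heat capacity C = ρ c_p D = 1030 × 3920 × 161 = 6.50×10^8 J m⁻² K⁻¹.
Heat per unit area: q = C ΔT = 6.50×10^8 × 2.58 = 1.68×10^9 J/m².
Total heat: Q = q × A = 1.68×10^9 × (49.8 × 10⁶ m²) = 8.35×10^16 J.

8.35×10^16 J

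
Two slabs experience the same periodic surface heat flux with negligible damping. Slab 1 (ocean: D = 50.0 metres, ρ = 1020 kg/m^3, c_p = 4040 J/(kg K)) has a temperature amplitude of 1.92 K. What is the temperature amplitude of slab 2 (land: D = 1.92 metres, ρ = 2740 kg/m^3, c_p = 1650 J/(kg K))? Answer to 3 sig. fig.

C_ocean = 2.06×10^8 J/(m²·K); C_land = 8.68×10^6 J/(m²·K).
A ∝ 1/C ⇒ A_land = A_ocean × C_ocean/C_land = 1.92 × 23.7 = 45.6 K.

45.6 K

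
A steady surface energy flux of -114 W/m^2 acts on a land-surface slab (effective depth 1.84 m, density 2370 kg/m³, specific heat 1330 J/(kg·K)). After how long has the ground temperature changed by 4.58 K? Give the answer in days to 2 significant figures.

Areal heat capacity C = ρ c_p D = 2370 × 1330 × 1.84 = 5.80×10^6 J/(m^2 K).
Time required: Δt = C ΔT / F = 5.80×10^6 × -4.58 / -114 = 2.33×10^5 s.
In days: 2.33×10^5 s / (86400 s/day) = 2.70 days.

2.7 days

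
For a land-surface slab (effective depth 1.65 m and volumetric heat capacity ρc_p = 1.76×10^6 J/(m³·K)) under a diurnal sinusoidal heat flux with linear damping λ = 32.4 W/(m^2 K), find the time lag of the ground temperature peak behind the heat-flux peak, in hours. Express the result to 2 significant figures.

Areal heat capacity C = ρc_p × D = 1.76×10^6 × 1.65 = 2.90×10^6 J m⁻² K⁻¹.
ω = 2π / 86400 s = 7.27×10^-5 s⁻¹.
Phase lag φ = arctan(Cω/λ) = arctan(211/32.4) = 1.42 rad.
Time lag = φ / ω = 1.42 / 7.27×10^-5 = 19500 s = 5.42 hours.

5.4 hours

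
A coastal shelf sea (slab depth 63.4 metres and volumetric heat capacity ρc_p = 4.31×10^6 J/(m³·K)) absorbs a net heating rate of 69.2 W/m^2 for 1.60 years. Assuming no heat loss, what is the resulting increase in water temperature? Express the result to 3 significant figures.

Areal heat capacity C = ρc_p × D = 4.31×10^6 × 63.4 = 2.73×10^8 J/(m²·K).
Net heat input Q = F Δt = 69.2 × (1.60 years × 3.156×10^7 s/year) = 3.49×10^9 J/m².
ΔT = Q / C = 3.49×10^9 / 2.73×10^8 = 12.8 K.

12.8 K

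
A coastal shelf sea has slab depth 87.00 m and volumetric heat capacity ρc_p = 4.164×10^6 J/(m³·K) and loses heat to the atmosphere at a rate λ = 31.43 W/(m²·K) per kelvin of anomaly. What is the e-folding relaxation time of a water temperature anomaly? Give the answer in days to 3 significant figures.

Areal heat capacity C = ρc_p × D = 4.164×10^6 × 87.00 = 3.62×10^8 J/(m²·K).
Relaxation time τ = C / λ = 3.62×10^8 / 31.43 = 1.15×10^7 s.
In days: 1.15×10^7 s / (86400 s/day) = 133 days.

133 days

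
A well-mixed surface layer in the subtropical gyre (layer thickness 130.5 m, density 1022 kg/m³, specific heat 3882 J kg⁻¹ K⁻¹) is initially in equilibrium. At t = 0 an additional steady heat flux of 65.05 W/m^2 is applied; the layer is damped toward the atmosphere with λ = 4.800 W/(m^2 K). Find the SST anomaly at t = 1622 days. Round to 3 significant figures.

9.86 K

Areal heat capacity C = ρ c_p D = 1022 × 3882 × 130.5 = 5.18×10^8 J/(m²·K).
τ = C / λ = 5.18×10^8 / 4.800 = 1.08×10^8 s.
Equilibrium anomaly ΔT_eq = F / λ = 65.05 / 4.800 = 13.6 K.
t = 1622 days = 1.40×10^8 s, so t/τ = 1.30.
ΔT(t) = ΔT_eq (1 − e^(−t/τ)) = 13.6 × (1 − e^−1.30) = 9.86 K.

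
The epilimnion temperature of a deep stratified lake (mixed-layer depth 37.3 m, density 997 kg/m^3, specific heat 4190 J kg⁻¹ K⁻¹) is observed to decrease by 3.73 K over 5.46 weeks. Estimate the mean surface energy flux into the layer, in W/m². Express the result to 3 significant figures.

-176

Areal heat capacity C = ρ c_p D = 997 × 4190 × 37.3 = 1.56×10^8 J/(m²·K).
Required heat per unit area: Q = C ΔT = 1.56×10^8 × -3.73 = -5.81×10^8 J/m².
Flux F = Q / Δt = -5.81×10^8 / 3.30×10^6 s = -176 W/m².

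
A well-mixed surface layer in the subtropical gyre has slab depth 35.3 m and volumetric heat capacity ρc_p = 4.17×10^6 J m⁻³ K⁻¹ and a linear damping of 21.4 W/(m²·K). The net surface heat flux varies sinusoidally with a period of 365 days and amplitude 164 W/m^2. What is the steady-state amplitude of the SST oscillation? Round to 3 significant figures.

Areal heat capacity C = ρc_p × D = 4.17×10^6 × 35.3 = 1.47×10^8 J/(m^2 K).
Angular frequency ω = 2π / T = 2π / 3.15×10^7 s = 1.99×10^-7 s⁻¹.
√((Cω)² + λ²) = √((29.3)² + 21.4²) = 36.3 W/(m²·K).
Amplitude A = F₀ / √((Cω)²+λ²) = 164 / 36.3 = 4.52 K.

4.52 K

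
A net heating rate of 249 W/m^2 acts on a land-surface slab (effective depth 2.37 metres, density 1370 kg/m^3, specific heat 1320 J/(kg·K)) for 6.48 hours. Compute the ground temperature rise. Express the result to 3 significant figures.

1.36 K

Areal heat capacity C = ρ c_p D = 1370 × 1320 × 2.37 = 4.29×10^6 J/(m²·K).
Net heat input Q = F Δt = 249 × (6.48 hours × 3600 s/hour) = 5.81×10^6 J/m².
ΔT = Q / C = 5.81×10^6 / 4.29×10^6 = 1.36 K.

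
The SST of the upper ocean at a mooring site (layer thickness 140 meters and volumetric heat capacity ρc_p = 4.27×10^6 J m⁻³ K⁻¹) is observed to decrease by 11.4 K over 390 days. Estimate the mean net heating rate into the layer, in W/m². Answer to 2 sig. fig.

Areal heat capacity C = ρc_p × D = 4.27×10^6 × 140 = 5.98×10^8 J m⁻² K⁻¹.
Required heat per unit area: Q = C ΔT = 5.98×10^8 × -11.4 = -6.81×10^9 J/m².
Flux F = Q / Δt = -6.81×10^9 / 3.37×10^7 s = -202 W/m².

-200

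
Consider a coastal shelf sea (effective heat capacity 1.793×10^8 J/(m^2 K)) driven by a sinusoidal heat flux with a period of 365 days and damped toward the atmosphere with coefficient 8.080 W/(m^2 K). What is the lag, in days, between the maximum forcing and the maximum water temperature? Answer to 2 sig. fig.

Areal heat capacity C = 1.793×10^8 J/(m^2 K) (given).
ω = 2π / 3.15×10^7 s = 1.99×10^-7 s⁻¹.
Phase lag φ = arctan(Cω/λ) = arctan(35.7/8.080) = 1.35 rad.
Time lag = φ / ω = 1.35 / 1.99×10^-7 = 6.77×10^6 s = 78.3 days.

78 days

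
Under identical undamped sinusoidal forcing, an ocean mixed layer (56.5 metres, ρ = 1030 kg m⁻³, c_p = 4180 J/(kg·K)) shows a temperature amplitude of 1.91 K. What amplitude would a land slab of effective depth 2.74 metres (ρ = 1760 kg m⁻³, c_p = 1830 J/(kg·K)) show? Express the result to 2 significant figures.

53 K

C_ocean = 2.43×10^8 J/(m²·K); C_land = 8.82×10^6 J/(m²·K).
A ∝ 1/C ⇒ A_land = A_ocean × C_ocean/C_land = 1.91 × 27.6 = 52.6 K.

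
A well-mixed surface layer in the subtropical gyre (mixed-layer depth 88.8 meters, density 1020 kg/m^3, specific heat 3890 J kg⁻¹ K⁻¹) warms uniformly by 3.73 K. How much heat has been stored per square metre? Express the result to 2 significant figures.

1.3×10^9

Areal heat capacity C = ρ c_p D = 1020 × 3890 × 88.8 = 3.52×10^8 J/(m²·K).
ΔQ = C ΔT = 3.52×10^8 × 3.73 = 1.31×10^9 J/m².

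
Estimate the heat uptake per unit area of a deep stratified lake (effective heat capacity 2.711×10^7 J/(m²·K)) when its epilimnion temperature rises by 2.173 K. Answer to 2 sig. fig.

Areal heat capacity C = 2.711×10^7 J/(m²·K) (given).
ΔQ = C ΔT = 2.71×10^7 × 2.173 = 5.89×10^7 J/m².

5.9×10^7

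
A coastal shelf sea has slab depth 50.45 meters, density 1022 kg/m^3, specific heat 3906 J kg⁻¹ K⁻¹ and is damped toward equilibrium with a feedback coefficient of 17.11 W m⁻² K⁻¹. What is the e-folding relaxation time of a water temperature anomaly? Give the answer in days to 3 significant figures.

Areal heat capacity C = ρ c_p D = 1022 × 3906 × 50.45 = 2.01×10^8 J/(m²·K).
Relaxation time τ = C / λ = 2.01×10^8 / 17.11 = 1.18×10^7 s.
In days: 1.18×10^7 s / (86400 s/day) = 136 days.

136 days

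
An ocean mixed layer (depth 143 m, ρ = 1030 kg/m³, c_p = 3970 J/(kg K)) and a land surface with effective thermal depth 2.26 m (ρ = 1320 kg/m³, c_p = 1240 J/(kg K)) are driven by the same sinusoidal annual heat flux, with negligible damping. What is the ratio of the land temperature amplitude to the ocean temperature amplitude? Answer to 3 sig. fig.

C_ocean = 1030 × 3970 × 143 = 5.85×10^8 J/(m²·K).
C_land = 1320 × 1240 × 2.26 = 3.70×10^6 J/(m²·K).
Undamped amplitude ∝ 1/C, so A_land/A_ocean = C_ocean/C_land = 158.

158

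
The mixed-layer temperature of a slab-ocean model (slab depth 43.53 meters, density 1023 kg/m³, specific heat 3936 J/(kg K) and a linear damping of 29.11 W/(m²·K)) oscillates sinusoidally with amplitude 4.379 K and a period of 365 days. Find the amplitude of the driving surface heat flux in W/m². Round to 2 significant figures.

Areal heat capacity C = ρ c_p D = 1023 × 3936 × 43.53 = 1.75×10^8 J/(m²·K).
ω = 2π / 3.15×10^7 s = 1.99×10^-7 s⁻¹.
√((Cω)² + λ²) = √((34.9)² + 29.11²) = 45.5 W/(m²·K).
F₀ = A × √((Cω)²+λ²) = 4.379 × 45.5 = 199 W/m².

200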